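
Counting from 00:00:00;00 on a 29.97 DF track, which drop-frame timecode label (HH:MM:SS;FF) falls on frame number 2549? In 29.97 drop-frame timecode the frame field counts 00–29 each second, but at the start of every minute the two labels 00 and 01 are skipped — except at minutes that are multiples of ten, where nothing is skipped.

00:01:25;01

Each 10-minute DF block holds 10 × 60 × 30 − 9 × 2 = 17982 frames. 2549 ÷ 17982 → 0 full blocks, remainder 2549.
Within the partial block the first minute is 1800 frames and each further minute 1798, so 1 further minute boundary passed. Total skipped labels = 18 × 0 + 2 × 1 = 2.
Non-drop label index = 2549 + 2 = 2551; at 30 labels/s that is 00:01:25:01, i.e. DF 00:01:25;01.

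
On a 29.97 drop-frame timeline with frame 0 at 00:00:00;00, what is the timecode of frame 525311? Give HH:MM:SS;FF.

Each 10-minute DF block holds 10 × 60 × 30 − 9 × 2 = 17982 frames. 525311 ÷ 17982 → 29 full blocks, remainder 3833.
Within the partial block the first minute is 1800 frames and each further minute 1798, so 2 further minute boundaries passed. Total skipped labels = 18 × 29 + 2 × 2 = 526.
Non-drop label index = 525311 + 526 = 525837; at 30 labels/s that is 04:52:07:27, i.e. DF 04:52:07;27.

04:52:07;27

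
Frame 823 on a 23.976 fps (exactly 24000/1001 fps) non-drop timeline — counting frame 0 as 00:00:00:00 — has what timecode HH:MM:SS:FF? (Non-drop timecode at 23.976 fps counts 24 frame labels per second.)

00:00:34:07

823 ÷ 24 = 34 full seconds, remainder 7 frames.
34 s = 0 h 0 min 34 s.
Timecode: 00:00:34:07.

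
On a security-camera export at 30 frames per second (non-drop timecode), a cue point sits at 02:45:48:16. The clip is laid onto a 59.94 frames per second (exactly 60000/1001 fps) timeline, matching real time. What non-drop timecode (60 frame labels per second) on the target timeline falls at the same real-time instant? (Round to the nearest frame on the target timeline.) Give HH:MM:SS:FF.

Source frame index: (2×3600 + 45×60 + 48) × 30 + 16 = 298456.
Real time: 298456 / (30) = 149228/15 s.
Target frame: (149228/15) × (60000/1001) = 596912000/1001 ≈ 596315.684 → 596316.
At 60 labels/s: frame 596316 → 02:45:38:36.

02:45:38:36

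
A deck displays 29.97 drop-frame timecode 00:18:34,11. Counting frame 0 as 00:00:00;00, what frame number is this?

33397

Complete 10-minute blocks: 1, each 17982 frames → 17982.
Remaining 8 whole minutes in the current block: 1800 + 7 × 1798 = 14386 frames.
Within the current minute: 34 × 30 + 11 − 2 = 1029 (labels ;00/;01 skipped at this minute). Total = 17982 + 14386 + 1029 = 33397.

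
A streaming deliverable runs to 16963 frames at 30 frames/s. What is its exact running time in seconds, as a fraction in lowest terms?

Running time = 16963 ÷ (30) = 16963 × 1/30 = 16963/30 s.

16963/30 seconds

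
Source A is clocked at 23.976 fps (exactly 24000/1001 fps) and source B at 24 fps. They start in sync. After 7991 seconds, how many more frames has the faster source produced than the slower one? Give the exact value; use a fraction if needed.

191784/1001 frames

A emits 24000/1001 × 7991 = 191784000/1001 frames; B emits 24 × 7991 = 191784.
Difference = 191784/1001 frames (≈ 191.5924); B is ahead of A.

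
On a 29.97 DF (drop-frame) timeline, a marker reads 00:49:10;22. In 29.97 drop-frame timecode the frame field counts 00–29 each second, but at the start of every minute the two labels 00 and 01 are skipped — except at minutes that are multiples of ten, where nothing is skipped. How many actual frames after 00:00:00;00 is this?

Complete 10-minute blocks: 4, each 17982 frames → 71928.
Remaining 9 whole minutes in the current block: 1800 + 8 × 1798 = 16184 frames.
Within the current minute: 10 × 30 + 22 − 2 = 320 (labels ;00/;01 skipped at this minute). Total = 71928 + 16184 + 320 = 88432.

88432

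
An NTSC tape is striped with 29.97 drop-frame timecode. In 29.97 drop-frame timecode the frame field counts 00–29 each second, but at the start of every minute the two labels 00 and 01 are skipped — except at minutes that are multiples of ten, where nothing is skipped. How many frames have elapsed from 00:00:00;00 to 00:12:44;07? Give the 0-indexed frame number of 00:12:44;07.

As if non-drop at 30 labels/s: (0 × 3600 + 12 × 60 + 44) × 30 + 7 = 22927.
Minute boundaries passed: 12; those not divisible by 10: 12 − 1 = 11; dropped labels = 2 × 11 = 22.
Actual frame index = 22927 − 22 = 22905.

22905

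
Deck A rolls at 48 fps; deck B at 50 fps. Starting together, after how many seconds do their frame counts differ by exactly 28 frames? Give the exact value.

14 seconds

The gap grows by |50 − 48| = 2 frames per second.
Time for a 28-frame gap: 28 ÷ (2) = 14 s.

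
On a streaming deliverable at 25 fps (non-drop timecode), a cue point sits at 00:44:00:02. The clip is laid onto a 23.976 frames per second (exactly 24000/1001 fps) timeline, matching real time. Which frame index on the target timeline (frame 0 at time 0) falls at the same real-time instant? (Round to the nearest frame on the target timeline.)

Source frame index: (0×3600 + 44×60 + 0) × 25 + 2 = 66002.
Real time: 66002 / (25) = 66002/25 s.
Target frame: (66002/25) × (24000/1001) = 63361920/1001 ≈ 63298.621 → 63299.

frame 63299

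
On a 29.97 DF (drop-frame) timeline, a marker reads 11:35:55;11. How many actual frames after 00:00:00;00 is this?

As if non-drop at 30 labels/s: (11 × 3600 + 35 × 60 + 55) × 30 + 11 = 1252661.
Minute boundaries passed: 695; those not divisible by 10: 695 − 69 = 626; dropped labels = 2 × 626 = 1252.
Actual frame index = 1252661 − 1252 = 1251409.

1251409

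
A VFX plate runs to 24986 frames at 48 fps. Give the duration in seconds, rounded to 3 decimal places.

Running time = 24986 × 1/48 = 12493/24 s ≈ 520.542 s.

520.542 seconds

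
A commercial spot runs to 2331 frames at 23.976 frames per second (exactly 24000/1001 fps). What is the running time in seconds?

97.222125 seconds

Running time = 2331 / (24000/1001) = 97.222125 s.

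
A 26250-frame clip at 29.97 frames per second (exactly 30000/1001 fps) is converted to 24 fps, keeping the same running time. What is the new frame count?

Target frames = source frames × (target rate / source rate) = 26250 × (24)/(30000/1001) = 26250 × 1001/1250 = 21021.

21021 frames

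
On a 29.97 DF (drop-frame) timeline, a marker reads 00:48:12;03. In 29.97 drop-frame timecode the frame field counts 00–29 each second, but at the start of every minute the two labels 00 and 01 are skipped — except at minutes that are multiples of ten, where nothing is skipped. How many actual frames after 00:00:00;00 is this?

As if non-drop at 30 labels/s: (0 × 3600 + 48 × 60 + 12) × 30 + 3 = 86763.
Minute boundaries passed: 48; those not divisible by 10: 48 − 4 = 44; dropped labels = 2 × 44 = 88.
Actual frame index = 86763 − 88 = 86675.

86675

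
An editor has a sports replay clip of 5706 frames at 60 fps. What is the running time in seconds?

Running time = 5706 / (60) = 95.1 s.

95.1 seconds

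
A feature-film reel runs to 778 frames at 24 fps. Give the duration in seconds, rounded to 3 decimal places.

32.417 seconds

Running time = 778 × 1/24 = 389/12 s ≈ 32.417 s.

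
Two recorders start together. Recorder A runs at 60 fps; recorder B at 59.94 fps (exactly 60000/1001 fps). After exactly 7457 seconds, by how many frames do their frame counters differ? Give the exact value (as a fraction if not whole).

A emits 60 × 7457 = 447420 frames; B emits 60000/1001 × 7457 = 447420000/1001.
Difference = 447420/1001 frames (≈ 446.9730); B is behind A.

447420/1001 frames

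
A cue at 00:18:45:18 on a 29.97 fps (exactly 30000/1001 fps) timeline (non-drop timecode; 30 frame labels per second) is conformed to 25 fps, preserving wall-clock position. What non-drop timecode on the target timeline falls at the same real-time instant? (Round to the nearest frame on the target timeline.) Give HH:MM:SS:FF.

Source frame index: (0×3600 + 18×60 + 45) × 30 + 18 = 33768.
Real time: 33768 / (30000/1001) = 1408407/1250 s.
Target frame: (1408407/1250) × (25) = 1408407/50 ≈ 28168.140 → 28168.
At 25 labels/s: frame 28168 → 00:18:46:18.

00:18:46:18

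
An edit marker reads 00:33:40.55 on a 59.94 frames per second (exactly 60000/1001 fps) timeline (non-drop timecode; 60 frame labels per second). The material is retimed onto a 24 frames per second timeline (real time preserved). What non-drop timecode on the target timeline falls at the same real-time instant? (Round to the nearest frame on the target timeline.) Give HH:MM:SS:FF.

00:33:42:23

Source frame index: (0×3600 + 33×60 + 40) × 60 + 55 = 121255.
Real time: 121255 / (60000/1001) = 24275251/12000 s.
Target frame: (24275251/12000) × (24) = 24275251/500 ≈ 48550.502 → 48551.
At 24 labels/s: frame 48551 → 00:33:42:23.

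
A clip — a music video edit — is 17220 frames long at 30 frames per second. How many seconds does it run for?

574 seconds

Running time = 17220 / (30) = 574 s.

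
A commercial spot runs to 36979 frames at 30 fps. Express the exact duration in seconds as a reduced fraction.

Running time = 36979 ÷ (30) = 36979 × 1/30 = 36979/30 s.

36979/30 seconds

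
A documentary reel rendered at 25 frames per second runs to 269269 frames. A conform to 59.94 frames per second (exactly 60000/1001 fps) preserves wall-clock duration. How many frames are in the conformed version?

Target frames = source frames × (target rate / source rate) = 269269 × (60000/1001)/(25) = 269269 × 2400/1001 = 645600.

645600 frames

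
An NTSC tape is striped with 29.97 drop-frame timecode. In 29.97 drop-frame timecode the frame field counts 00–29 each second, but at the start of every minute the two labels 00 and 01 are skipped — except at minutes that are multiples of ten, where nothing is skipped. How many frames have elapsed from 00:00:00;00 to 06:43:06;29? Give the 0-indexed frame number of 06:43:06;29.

As if non-drop at 30 labels/s: (6 × 3600 + 43 × 60 + 6) × 30 + 29 = 725609.
Minute boundaries passed: 403; those not divisible by 10: 403 − 40 = 363; dropped labels = 2 × 363 = 726.
Actual frame index = 725609 − 726 = 724883.

724883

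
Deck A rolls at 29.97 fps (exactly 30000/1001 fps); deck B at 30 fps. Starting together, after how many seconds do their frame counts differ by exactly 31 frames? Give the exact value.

31031/30 seconds

The gap grows by |30 − 30000/1001| = 30/1001 frames per second.
Time for a 31-frame gap: 31 ÷ (30/1001) = 31031/30 s.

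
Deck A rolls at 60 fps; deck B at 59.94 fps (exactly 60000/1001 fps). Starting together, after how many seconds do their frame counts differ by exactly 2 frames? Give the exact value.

1001/30 seconds

The gap grows by |60000/1001 − 60| = 60/1001 frames per second.
Time for a 2-frame gap: 2 ÷ (60/1001) = 1001/30 s.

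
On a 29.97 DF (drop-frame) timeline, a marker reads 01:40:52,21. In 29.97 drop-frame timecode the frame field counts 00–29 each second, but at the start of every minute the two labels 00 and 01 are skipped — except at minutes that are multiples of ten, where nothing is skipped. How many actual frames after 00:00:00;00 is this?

181401

As if non-drop at 30 labels/s: (1 × 3600 + 40 × 60 + 52) × 30 + 21 = 181581.
Minute boundaries passed: 100; those not divisible by 10: 100 − 10 = 90; dropped labels = 2 × 90 = 180.
Actual frame index = 181581 − 180 = 181401.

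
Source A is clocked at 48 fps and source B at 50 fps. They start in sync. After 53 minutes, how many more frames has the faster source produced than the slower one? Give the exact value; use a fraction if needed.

6360 frames

53 min = 3180 s.
A emits 48 × 3180 = 152640 frames; B emits 50 × 3180 = 159000.
Difference = 6360 frames; B is ahead of A.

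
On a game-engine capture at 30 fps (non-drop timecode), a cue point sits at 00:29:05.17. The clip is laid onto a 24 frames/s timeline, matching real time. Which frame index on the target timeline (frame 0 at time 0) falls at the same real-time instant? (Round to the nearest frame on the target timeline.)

Source frame index: (0×3600 + 29×60 + 5) × 30 + 17 = 52367.
Real time: 52367 / (30) = 52367/30 s.
Target frame: (52367/30) × (24) = 209468/5 ≈ 41893.600 → 41894.

frame 41894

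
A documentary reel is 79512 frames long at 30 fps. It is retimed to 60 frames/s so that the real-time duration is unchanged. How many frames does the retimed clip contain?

159024 frames

Frames at target rate = 79512 × (60) / (30) = 159024.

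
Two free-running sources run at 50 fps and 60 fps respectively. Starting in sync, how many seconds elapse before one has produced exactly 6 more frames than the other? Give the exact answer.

The gap grows by |60 − 50| = 10 frames per second.
Time for a 6-frame gap: 6 ÷ (10) = 0.6 s.

0.6 seconds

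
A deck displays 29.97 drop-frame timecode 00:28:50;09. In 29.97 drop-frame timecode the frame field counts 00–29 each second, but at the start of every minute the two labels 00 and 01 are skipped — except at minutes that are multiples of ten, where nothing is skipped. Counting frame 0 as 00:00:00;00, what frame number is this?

51857

Complete 10-minute blocks: 2, each 17982 frames → 35964.
Remaining 8 whole minutes in the current block: 1800 + 7 × 1798 = 14386 frames.
Within the current minute: 50 × 30 + 9 − 2 = 1507 (labels ;00/;01 skipped at this minute). Total = 35964 + 14386 + 1507 = 51857.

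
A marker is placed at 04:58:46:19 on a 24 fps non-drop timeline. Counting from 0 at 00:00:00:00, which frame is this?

Total seconds to the label: (4 × 3600 + 58 × 60 + 46) = 17926.
Frame index = 17926 × 24 + 19 = 430243.

430243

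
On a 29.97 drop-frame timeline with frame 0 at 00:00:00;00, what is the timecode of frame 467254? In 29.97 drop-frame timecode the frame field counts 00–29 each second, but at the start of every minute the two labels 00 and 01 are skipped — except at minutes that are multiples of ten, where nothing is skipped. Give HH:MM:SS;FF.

04:19:50;22

Ten DF minutes hold 17982 frames, so frame 467254 lies in block 25 (frames 449550–467531) with 17704 frames into that block.
The block's first minute is 1800 frames and the rest 1798 each; 17704 frames reaches minute 9, so 25 × 18 + 9 × 2 = 468 labels have been skipped so far.
Adding those back, label number 467254 + 468 = 467722 at 30 labels/s is 15590 s + 22 f = 4 h 19 min 50 s frame 22, i.e. 04:19:50;22.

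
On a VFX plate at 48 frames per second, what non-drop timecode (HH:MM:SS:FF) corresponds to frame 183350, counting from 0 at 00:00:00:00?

01:03:39:38

183350 ÷ 48 = 3819 full seconds, remainder 38 frames.
3819 s = 1 h 3 min 39 s.
Timecode: 01:03:39:38.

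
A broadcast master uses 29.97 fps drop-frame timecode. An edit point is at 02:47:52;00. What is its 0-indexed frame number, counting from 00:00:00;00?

Complete 10-minute blocks: 16, each 17982 frames → 287712.
Remaining 7 whole minutes in the current block: 1800 + 6 × 1798 = 12588 frames.
Within the current minute: 52 × 30 + 0 − 2 = 1558 (labels ;00/;01 skipped at this minute). Total = 287712 + 12588 + 1558 = 301858.

301858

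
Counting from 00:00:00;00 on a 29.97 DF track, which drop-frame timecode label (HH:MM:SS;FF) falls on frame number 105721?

Each 10-minute DF block holds 10 × 60 × 30 − 9 × 2 = 17982 frames. 105721 ÷ 17982 → 5 full blocks, remainder 15811.
Within the partial block the first minute is 1800 frames and each further minute 1798, so 8 further minute boundaries passed. Total skipped labels = 18 × 5 + 2 × 8 = 106.
Non-drop label index = 105721 + 106 = 105827; at 30 labels/s that is 00:58:47:17, i.e. DF 00:58:47;17.

00:58:47;17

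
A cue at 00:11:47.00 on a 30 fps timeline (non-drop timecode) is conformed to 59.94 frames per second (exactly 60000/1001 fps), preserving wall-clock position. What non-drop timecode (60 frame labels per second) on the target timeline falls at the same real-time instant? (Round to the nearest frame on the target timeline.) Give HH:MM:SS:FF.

Source frame index: (0×3600 + 11×60 + 47) × 30 + 0 = 21210.
Real time: 21210 / (30) = 707 s.
Target frame: (707) × (60000/1001) = 6060000/143 ≈ 42377.622 → 42378.
At 60 labels/s: frame 42378 → 00:11:46:18.

00:11:46:18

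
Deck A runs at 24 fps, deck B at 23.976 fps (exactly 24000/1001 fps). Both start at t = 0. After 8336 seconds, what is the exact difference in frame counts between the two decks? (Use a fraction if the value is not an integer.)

A emits 24 × 8336 = 200064 frames; B emits 24000/1001 × 8336 = 200064000/1001.
Difference = 200064/1001 frames (≈ 199.8641); B is behind A.

200064/1001 frames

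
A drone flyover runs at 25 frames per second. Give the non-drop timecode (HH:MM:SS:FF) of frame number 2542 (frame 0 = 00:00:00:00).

00:01:41:17

2542 ÷ 25 = 101 full seconds, remainder 17 frames.
101 s = 0 h 1 min 41 s.
Timecode: 00:01:41:17.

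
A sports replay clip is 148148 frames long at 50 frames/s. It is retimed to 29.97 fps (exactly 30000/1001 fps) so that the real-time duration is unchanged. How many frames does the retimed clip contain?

Target frames = source frames × (target rate / source rate) = 148148 × (30000/1001)/(50) = 148148 × 600/1001 = 88800.

88800 frames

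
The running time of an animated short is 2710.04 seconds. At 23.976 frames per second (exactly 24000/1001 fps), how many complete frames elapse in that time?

64975 frames

Frames = 2710.04 × 24000/1001 = 65040960/1001 ≈ 64975.9840.
Complete frames: 64975.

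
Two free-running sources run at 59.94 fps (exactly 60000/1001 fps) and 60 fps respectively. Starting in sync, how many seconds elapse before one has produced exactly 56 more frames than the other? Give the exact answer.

The gap grows by |60 − 60000/1001| = 60/1001 frames per second.
Time for a 56-frame gap: 56 ÷ (60/1001) = 14014/15 s.

14014/15 seconds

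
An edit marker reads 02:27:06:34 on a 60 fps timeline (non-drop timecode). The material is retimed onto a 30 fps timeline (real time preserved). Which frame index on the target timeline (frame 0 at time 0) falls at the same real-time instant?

Source frame index: (2×3600 + 27×60 + 6) × 60 + 34 = 529594.
Real time: 529594 / (60) = 264797/30 s.
Target frame: (264797/30) × (30) = 264797.

frame 264797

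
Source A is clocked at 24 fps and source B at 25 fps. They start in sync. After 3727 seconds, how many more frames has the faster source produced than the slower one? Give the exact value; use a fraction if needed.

A emits 24 × 3727 = 89448 frames; B emits 25 × 3727 = 93175.
Difference = 3727 frames; B is ahead of A.

3727 frames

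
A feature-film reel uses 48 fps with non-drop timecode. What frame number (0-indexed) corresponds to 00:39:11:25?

112873

Total seconds to the label: (0 × 3600 + 39 × 60 + 11) = 2351.
Frame index = 2351 × 48 + 25 = 112873.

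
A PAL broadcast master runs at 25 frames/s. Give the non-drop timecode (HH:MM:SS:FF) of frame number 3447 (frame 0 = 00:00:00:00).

00:02:17:22

3447 ÷ 25 = 137 full seconds, remainder 22 frames.
137 s = 0 h 2 min 17 s.
Timecode: 00:02:17:22.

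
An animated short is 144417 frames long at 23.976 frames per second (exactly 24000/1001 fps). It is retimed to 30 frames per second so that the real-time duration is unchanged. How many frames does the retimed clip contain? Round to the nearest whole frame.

Frames at target rate = 144417 × (30) / (24000/1001) = 144561417/800 ≈ 180701.771.
Nearest whole frame: 180702.

180702 frames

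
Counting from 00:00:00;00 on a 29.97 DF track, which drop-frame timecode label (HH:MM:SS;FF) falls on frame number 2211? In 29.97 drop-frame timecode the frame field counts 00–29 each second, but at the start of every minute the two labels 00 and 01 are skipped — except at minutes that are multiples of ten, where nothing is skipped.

Ten DF minutes hold 17982 frames, so frame 2211 lies in block 0 (frames 0–17981) with 2211 frames into that block.
The block's first minute is 1800 frames and the rest 1798 each; 2211 frames reaches minute 1, so 0 × 18 + 1 × 2 = 2 labels have been skipped so far.
Adding those back, label number 2211 + 2 = 2213 at 30 labels/s is 73 s + 23 f = 0 h 1 min 13 s frame 23, i.e. 00:01:13;23.

00:01:13;23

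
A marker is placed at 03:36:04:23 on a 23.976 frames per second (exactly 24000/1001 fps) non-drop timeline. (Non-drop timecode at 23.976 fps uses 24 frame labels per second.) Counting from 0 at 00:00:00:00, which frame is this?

Total seconds to the label: (3 × 3600 + 36 × 60 + 4) = 12964.
Frame index = 12964 × 24 + 23 = 311159.

311159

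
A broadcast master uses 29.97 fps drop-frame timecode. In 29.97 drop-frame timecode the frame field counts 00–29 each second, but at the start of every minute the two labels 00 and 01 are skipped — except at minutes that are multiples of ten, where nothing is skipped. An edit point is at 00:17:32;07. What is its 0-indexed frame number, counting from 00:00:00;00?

As if non-drop at 30 labels/s: (0 × 3600 + 17 × 60 + 32) × 30 + 7 = 31567.
Minute boundaries passed: 17; those not divisible by 10: 17 − 1 = 16; dropped labels = 2 × 16 = 32.
Actual frame index = 31567 − 32 = 31535.

31535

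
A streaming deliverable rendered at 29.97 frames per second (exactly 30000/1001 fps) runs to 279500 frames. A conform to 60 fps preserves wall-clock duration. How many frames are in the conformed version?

Target frames = source frames × (target rate / source rate) = 279500 × (60)/(30000/1001) = 279500 × 1001/500 = 559559.

559559 frames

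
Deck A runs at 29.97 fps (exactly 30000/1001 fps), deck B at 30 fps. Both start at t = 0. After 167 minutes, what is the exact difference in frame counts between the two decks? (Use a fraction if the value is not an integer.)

300600/1001 frames

167 min = 10020 s.
A emits 30000/1001 × 10020 = 300600000/1001 frames; B emits 30 × 10020 = 300600.
Difference = 300600/1001 frames (≈ 300.2997); B is ahead of A.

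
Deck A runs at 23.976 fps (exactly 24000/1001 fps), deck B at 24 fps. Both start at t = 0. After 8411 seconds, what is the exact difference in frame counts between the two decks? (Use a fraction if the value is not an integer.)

15528/77 frames

A emits 24000/1001 × 8411 = 15528000/77 frames; B emits 24 × 8411 = 201864.
Difference = 15528/77 frames (≈ 201.6623); B is ahead of A.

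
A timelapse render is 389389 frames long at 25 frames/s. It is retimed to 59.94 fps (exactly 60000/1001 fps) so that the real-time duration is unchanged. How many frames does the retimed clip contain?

Target frames = source frames × (target rate / source rate) = 389389 × (60000/1001)/(25) = 389389 × 2400/1001 = 933600.

933600 frames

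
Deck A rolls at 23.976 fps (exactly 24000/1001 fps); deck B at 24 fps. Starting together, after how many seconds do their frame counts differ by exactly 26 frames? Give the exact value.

The gap grows by |24 − 24000/1001| = 24/1001 frames per second.
Time for a 26-frame gap: 26 ÷ (24/1001) = 13013/12 s.

13013/12 seconds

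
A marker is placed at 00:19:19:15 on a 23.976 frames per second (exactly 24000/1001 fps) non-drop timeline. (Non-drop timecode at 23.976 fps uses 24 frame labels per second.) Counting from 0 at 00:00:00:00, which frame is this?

frame 27831

Total seconds to the label: (0 × 3600 + 19 × 60 + 19) = 1159.
Frame index = 1159 × 24 + 15 = 27831.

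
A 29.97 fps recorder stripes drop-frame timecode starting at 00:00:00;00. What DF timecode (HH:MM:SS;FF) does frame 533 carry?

Each 10-minute DF block holds 10 × 60 × 30 − 9 × 2 = 17982 frames. 533 ÷ 17982 → 0 full blocks, remainder 533.
Within the partial block the first minute is 1800 frames and each further minute 1798, so 0 further minute boundaries passed. Total skipped labels = 18 × 0 + 2 × 0 = 0.
Non-drop label index = 533 + 0 = 533; at 30 labels/s that is 00:00:17:23, i.e. DF 00:00:17;23.

00:00:17;23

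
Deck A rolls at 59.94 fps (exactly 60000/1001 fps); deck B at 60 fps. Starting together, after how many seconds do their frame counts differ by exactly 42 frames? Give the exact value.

The gap grows by |60 − 60000/1001| = 60/1001 frames per second.
Time for a 42-frame gap: 42 ÷ (60/1001) = 700.7 s.

700.7 seconds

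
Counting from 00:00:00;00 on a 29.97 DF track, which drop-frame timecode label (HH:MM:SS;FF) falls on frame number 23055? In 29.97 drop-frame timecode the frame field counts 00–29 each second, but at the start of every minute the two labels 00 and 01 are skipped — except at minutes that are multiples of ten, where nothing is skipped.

00:12:49;07

Ten DF minutes hold 17982 frames, so frame 23055 lies in block 1 (frames 17982–35963) with 5073 frames into that block.
The block's first minute is 1800 frames and the rest 1798 each; 5073 frames reaches minute 2, so 1 × 18 + 2 × 2 = 22 labels have been skipped so far.
Adding those back, label number 23055 + 22 = 23077 at 30 labels/s is 769 s + 7 f = 0 h 12 min 49 s frame 7, i.e. 00:12:49;07.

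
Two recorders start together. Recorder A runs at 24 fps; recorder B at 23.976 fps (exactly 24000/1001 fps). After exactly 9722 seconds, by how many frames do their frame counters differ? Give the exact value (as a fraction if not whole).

A emits 24 × 9722 = 233328 frames; B emits 24000/1001 × 9722 = 233328000/1001.
Difference = 233328/1001 frames (≈ 233.0949); B is behind A.

233328/1001 frames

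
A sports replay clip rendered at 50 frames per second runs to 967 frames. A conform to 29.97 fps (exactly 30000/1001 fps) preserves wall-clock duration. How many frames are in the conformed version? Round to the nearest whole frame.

580 frames

Frames at target rate = 967 × (30000/1001) / (50) = 580200/1001 ≈ 579.620.
Nearest whole frame: 580.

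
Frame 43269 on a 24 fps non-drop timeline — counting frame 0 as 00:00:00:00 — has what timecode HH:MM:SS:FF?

43269 ÷ 24 = 1802 full seconds, remainder 21 frames.
1802 s = 0 h 30 min 2 s.
Timecode: 00:30:02:21.

00:30:02:21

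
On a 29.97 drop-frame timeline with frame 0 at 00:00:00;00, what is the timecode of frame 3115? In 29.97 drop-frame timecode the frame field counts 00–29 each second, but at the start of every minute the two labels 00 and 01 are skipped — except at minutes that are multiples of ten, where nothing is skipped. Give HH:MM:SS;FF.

Each 10-minute DF block holds 10 × 60 × 30 − 9 × 2 = 17982 frames. 3115 ÷ 17982 → 0 full blocks, remainder 3115.
Within the partial block the first minute is 1800 frames and each further minute 1798, so 1 further minute boundary passed. Total skipped labels = 18 × 0 + 2 × 1 = 2.
Non-drop label index = 3115 + 2 = 3117; at 30 labels/s that is 00:01:43:27, i.e. DF 00:01:43;27.

00:01:43;27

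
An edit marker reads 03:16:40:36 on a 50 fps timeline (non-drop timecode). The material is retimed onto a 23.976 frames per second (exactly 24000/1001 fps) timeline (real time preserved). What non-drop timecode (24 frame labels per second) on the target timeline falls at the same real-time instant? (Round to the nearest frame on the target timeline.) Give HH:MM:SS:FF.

03:16:28:22

Source frame index: (3×3600 + 16×60 + 40) × 50 + 36 = 590036.
Real time: 590036 / (50) = 295018/25 s.
Target frame: (295018/25) × (24000/1001) = 283217280/1001 ≈ 282934.346 → 282934.
At 24 labels/s: frame 282934 → 03:16:28:22.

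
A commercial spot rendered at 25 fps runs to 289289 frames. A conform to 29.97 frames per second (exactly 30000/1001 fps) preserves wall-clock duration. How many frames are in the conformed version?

346800 frames

Target frames = source frames × (target rate / source rate) = 289289 × (30000/1001)/(25) = 289289 × 1200/1001 = 346800.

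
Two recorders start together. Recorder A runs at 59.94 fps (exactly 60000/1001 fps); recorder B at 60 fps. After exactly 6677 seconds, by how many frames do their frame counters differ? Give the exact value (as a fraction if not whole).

36420/91 frames

A emits 60000/1001 × 6677 = 36420000/91 frames; B emits 60 × 6677 = 400620.
Difference = 36420/91 frames (≈ 400.2198); B is ahead of A.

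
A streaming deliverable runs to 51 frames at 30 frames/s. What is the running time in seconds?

Running time = 51 / (30) = 1.7 s.

1.7 seconds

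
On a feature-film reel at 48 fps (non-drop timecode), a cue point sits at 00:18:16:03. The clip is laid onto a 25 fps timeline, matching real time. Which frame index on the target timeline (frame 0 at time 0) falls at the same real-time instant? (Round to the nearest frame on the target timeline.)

Source frame index: (0×3600 + 18×60 + 16) × 48 + 3 = 52611.
Real time: 52611 / (48) = 17537/16 s.
Target frame: (17537/16) × (25) = 438425/16 ≈ 27401.562 → 27402.

frame 27402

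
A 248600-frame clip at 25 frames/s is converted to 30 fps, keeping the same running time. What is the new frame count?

298320 frames

Target frames = source frames × (target rate / source rate) = 248600 × (30)/(25) = 248600 × 6/5 = 298320.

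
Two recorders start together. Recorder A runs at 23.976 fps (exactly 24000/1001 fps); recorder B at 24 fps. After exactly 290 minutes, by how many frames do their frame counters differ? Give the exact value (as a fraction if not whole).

290 min = 17400 s.
A emits 24000/1001 × 17400 = 417600000/1001 frames; B emits 24 × 17400 = 417600.
Difference = 417600/1001 frames (≈ 417.1828); B is ahead of A.

417600/1001 frames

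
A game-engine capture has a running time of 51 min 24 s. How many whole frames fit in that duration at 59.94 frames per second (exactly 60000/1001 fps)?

184855 frames

51 min 24 s = 3084 s.
Frames = 3084 × 60000/1001 = 185040000/1001 ≈ 184855.1449.
Complete frames: 184855.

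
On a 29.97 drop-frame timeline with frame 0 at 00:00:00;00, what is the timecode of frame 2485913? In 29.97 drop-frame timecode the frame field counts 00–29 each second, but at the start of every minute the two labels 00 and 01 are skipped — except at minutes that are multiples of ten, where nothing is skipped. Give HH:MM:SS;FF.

Each 10-minute DF block holds 10 × 60 × 30 − 9 × 2 = 17982 frames. 2485913 ÷ 17982 → 138 full blocks, remainder 4397.
Within the partial block the first minute is 1800 frames and each further minute 1798, so 2 further minute boundaries passed. Total skipped labels = 18 × 138 + 2 × 2 = 2488.
Non-drop label index = 2485913 + 2488 = 2488401; at 30 labels/s that is 23:02:26:21, i.e. DF 23:02:26;21.

23:02:26;21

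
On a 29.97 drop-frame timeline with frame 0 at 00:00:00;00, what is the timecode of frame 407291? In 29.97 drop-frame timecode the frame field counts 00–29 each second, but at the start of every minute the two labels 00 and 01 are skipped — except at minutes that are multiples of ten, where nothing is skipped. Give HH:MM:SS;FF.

03:46:29;29

Ten DF minutes hold 17982 frames, so frame 407291 lies in block 22 (frames 395604–413585) with 11687 frames into that block.
The block's first minute is 1800 frames and the rest 1798 each; 11687 frames reaches minute 6, so 22 × 18 + 6 × 2 = 408 labels have been skipped so far.
Adding those back, label number 407291 + 408 = 407699 at 30 labels/s is 13589 s + 29 f = 3 h 46 min 29 s frame 29, i.e. 03:46:29;29.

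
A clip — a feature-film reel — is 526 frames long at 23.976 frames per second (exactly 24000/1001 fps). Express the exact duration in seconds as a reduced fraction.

Running time = 526 ÷ (24000/1001) = 526 × 1001/24000 = 263263/12000 s.

263263/12000 seconds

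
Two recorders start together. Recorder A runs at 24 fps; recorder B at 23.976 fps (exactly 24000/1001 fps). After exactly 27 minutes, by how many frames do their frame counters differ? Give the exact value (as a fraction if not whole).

38880/1001 frames

27 min = 1620 s.
A emits 24 × 1620 = 38880 frames; B emits 24000/1001 × 1620 = 38880000/1001.
Difference = 38880/1001 frames (≈ 38.8412); B is behind A.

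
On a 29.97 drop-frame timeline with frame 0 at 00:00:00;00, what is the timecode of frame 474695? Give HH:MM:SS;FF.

04:23:58;29

Ten DF minutes hold 17982 frames, so frame 474695 lies in block 26 (frames 467532–485513) with 7163 frames into that block.
The block's first minute is 1800 frames and the rest 1798 each; 7163 frames reaches minute 3, so 26 × 18 + 3 × 2 = 474 labels have been skipped so far.
Adding those back, label number 474695 + 474 = 475169 at 30 labels/s is 15838 s + 29 f = 4 h 23 min 58 s frame 29, i.e. 04:23:58;29.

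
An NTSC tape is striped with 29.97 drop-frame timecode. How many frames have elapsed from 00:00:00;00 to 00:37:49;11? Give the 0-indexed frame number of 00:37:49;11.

Complete 10-minute blocks: 3, each 17982 frames → 53946.
Remaining 7 whole minutes in the current block: 1800 + 6 × 1798 = 12588 frames.
Within the current minute: 49 × 30 + 11 − 2 = 1479 (labels ;00/;01 skipped at this minute). Total = 53946 + 12588 + 1479 = 68013.

68013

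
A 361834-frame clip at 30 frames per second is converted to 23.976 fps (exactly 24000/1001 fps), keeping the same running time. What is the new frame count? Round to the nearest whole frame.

Frames at target rate = 361834 × (24000/1001) / (30) = 26315200/91 ≈ 289178.022.
Nearest whole frame: 289178.

289178 frames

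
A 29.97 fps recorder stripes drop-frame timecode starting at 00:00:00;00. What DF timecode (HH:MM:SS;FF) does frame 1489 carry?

Ten DF minutes hold 17982 frames, so frame 1489 lies in block 0 (frames 0–17981) with 1489 frames into that block.
The block's first minute is 1800 frames and the rest 1798 each; 1489 frames reaches minute 0, so 0 × 18 + 0 × 2 = 0 labels have been skipped so far.
Adding those back, label number 1489 + 0 = 1489 at 30 labels/s is 49 s + 19 f = 0 h 0 min 49 s frame 19, i.e. 00:00:49;19.

00:00:49;19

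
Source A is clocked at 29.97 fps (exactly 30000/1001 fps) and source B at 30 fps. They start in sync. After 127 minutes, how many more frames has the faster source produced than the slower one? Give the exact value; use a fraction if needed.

127 min = 7620 s.
A emits 30000/1001 × 7620 = 228600000/1001 frames; B emits 30 × 7620 = 228600.
Difference = 228600/1001 frames (≈ 228.3716); B is ahead of A.

228600/1001 frames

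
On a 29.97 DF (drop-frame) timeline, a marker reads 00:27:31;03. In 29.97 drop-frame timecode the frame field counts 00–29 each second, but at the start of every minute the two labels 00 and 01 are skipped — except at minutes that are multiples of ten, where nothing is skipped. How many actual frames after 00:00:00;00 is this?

As if non-drop at 30 labels/s: (0 × 3600 + 27 × 60 + 31) × 30 + 3 = 49533.
Minute boundaries passed: 27; those not divisible by 10: 27 − 2 = 25; dropped labels = 2 × 25 = 50.
Actual frame index = 49533 − 50 = 49483.

49483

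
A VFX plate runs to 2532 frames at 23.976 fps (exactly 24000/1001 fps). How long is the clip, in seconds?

105.6055 seconds

Running time = 2532 / (24000/1001) = 105.6055 s.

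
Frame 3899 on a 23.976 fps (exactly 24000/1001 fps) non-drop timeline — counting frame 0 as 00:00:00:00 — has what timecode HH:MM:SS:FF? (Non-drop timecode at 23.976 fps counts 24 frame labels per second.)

00:02:42:11

3899 ÷ 24 = 162 full seconds, remainder 11 frames.
162 s = 0 h 2 min 42 s.
Timecode: 00:02:42:11.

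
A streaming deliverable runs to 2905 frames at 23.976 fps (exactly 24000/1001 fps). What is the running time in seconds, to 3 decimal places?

121.163 seconds

Running time = 2905 × 1001/24000 = 581581/4800 s ≈ 121.163 s.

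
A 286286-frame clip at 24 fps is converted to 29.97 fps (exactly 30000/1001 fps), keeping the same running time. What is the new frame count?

357500 frames

Target frames = source frames × (target rate / source rate) = 286286 × (30000/1001)/(24) = 286286 × 1250/1001 = 357500.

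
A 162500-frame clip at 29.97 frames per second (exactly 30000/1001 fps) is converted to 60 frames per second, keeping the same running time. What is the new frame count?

Target frames = source frames × (target rate / source rate) = 162500 × (60)/(30000/1001) = 162500 × 1001/500 = 325325.

325325 frames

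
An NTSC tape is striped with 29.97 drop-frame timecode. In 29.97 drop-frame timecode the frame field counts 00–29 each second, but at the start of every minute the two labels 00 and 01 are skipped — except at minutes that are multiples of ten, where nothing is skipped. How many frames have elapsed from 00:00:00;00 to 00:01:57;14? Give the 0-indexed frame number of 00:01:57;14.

3522

Complete 10-minute blocks: 0, each 17982 frames → 0.
Remaining 1 whole minute in the current block: 1800 + 0 × 1798 = 1800 frames.
Within the current minute: 57 × 30 + 14 − 2 = 1722 (labels ;00/;01 skipped at this minute). Total = 0 + 1800 + 1722 = 3522.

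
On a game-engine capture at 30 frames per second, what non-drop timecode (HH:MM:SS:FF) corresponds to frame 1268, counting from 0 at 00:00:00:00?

1268 ÷ 30 = 42 full seconds, remainder 8 frames.
42 s = 0 h 0 min 42 s.
Timecode: 00:00:42:08.

00:00:42:08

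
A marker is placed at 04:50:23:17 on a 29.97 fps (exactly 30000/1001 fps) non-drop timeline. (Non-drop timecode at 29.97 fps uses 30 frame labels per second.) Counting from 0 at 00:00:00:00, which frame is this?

Total seconds to the label: (4 × 3600 + 50 × 60 + 23) = 17423.
Frame index = 17423 × 30 + 17 = 522707.

frame 522707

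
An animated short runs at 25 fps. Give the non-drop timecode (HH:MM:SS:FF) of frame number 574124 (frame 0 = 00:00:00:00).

06:22:44:24

574124 ÷ 25 = 22964 full seconds, remainder 24 frames.
22964 s = 6 h 22 min 44 s.
Timecode: 06:22:44:24.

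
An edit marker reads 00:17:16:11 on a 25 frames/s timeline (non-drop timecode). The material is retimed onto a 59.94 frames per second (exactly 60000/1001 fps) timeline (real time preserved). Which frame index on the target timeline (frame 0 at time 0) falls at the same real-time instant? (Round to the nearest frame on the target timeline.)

Source frame index: (0×3600 + 17×60 + 16) × 25 + 11 = 25911.
Real time: 25911 / (25) = 25911/25 s.
Target frame: (25911/25) × (60000/1001) = 62186400/1001 ≈ 62124.276 → 62124.

frame 62124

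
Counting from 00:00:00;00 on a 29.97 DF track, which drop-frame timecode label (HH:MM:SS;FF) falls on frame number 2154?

00:01:11;26

Ten DF minutes hold 17982 frames, so frame 2154 lies in block 0 (frames 0–17981) with 2154 frames into that block.
The block's first minute is 1800 frames and the rest 1798 each; 2154 frames reaches minute 1, so 0 × 18 + 1 × 2 = 2 labels have been skipped so far.
Adding those back, label number 2154 + 2 = 2156 at 30 labels/s is 71 s + 26 f = 0 h 1 min 11 s frame 26, i.e. 00:01:11;26.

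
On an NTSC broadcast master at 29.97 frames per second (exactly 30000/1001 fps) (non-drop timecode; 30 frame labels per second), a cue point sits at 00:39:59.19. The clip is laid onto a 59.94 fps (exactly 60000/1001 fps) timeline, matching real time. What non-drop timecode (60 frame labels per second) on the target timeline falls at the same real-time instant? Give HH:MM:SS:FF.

Source frame index: (0×3600 + 39×60 + 59) × 30 + 19 = 71989.
Real time: 71989 / (30000/1001) = 72060989/30000 s.
Target frame: (72060989/30000) × (60000/1001) = 143978.
At 60 labels/s: frame 143978 → 00:39:59:38.

00:39:59:38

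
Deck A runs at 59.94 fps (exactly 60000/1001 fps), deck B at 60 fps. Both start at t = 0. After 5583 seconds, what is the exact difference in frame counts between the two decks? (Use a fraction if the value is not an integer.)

334980/1001 frames

A emits 60000/1001 × 5583 = 334980000/1001 frames; B emits 60 × 5583 = 334980.
Difference = 334980/1001 frames (≈ 334.6454); B is ahead of A.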